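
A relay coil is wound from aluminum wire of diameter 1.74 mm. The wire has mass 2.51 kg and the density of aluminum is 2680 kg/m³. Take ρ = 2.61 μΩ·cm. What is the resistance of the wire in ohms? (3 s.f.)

ρ = 2.61 μΩ·cm = 2.61×10^-8 Ω·m
A = π(d/2)² = π(8.7000e-04 m)² = 2.3779e-06 m²
L = m/(density·A) = 2.51/(2680×2.3779e-06) = 393.9 m
R = ρL/A = (2.61×10^-8)(393.9)/(2.3779e-06) = 4.32 Ω

4.32 Ω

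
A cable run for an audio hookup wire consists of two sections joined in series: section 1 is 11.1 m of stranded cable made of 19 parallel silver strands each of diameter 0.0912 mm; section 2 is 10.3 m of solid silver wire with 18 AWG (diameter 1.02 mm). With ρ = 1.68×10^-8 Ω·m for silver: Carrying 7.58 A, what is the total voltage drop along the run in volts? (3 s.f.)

13.0 V

Section 1: A_strand = π(4.5600e-05)² = 6.533e-09 m²; R₁ = ρL/(N·A_s) = (1.68×10^-8)(11.1)/(19×6.533e-09) = 1.502 Ω
Section 2: A = π(1.02/2 mm)² = π(5.1000e-04 m)² = 8.171e-07 m²
R₂ = (1.68×10^-8)(10.3)/(8.171e-07) = 0.2118 Ω
R = R₁ + R₂ = 1.714 Ω
V = IR = 7.58 × 1.714 = 13.0 V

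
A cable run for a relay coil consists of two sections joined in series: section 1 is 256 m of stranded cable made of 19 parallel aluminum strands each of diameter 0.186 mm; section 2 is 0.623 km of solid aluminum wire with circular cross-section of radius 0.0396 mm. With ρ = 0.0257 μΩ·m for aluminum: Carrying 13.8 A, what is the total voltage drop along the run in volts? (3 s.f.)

45000 V

ρ = 0.0257 μΩ·m = 2.57×10^-8 Ω·m
Section 1: A_strand = π(9.3000e-05)² = 2.717e-08 m²; R₁ = ρL/(N·A_s) = (2.57×10^-8)(256)/(19×2.717e-08) = 12.74 Ω
Section 2: A = πr² = π(3.9600e-05 m)² = 4.927e-09 m²
R₂ = (2.57×10^-8)(623)/(4.927e-09) = 3250 Ω
R = R₁ + R₂ = 3263 Ω
V = IR = 13.8 × 3263 = 45000 V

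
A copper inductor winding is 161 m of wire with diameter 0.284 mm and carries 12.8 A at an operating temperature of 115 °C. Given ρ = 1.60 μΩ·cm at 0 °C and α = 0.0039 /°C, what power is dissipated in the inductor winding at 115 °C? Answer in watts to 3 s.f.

ρ = 1.60 μΩ·cm = 1.60×10^-8 Ω·m
A = π(d/2)² = π(1.4200e-04 m)² = 6.335e-08 m²
R₍0₎ = ρL/A = (1.60×10^-8)(161)/(6.335e-08) = 40.66 Ω
R₍115₎ = R₍0₎(1 + αΔT) = 40.66 × (1 + 0.0039×115) = 58.9 Ω
P = I²R = (12.8)² × 58.9 = 9650 W

9650 W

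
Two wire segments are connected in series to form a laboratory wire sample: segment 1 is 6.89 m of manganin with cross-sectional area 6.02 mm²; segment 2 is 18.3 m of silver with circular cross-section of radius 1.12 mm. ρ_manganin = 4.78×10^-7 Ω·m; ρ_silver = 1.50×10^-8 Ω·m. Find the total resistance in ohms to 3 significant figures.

Segment 1: A = 6.02 mm² = 6.020e-06 m²
R₁ = ρL/A = (4.78×10^-7)(6.89)/(6.020e-06) = 0.5471 Ω
Segment 2: A = πr² = π(1.1200e-03 m)² = 3.941e-06 m²
R₂ = (1.50×10^-8)(18.3)/(3.941e-06) = 0.06966 Ω
R = R₁ + R₂ = 0.617 Ω

0.617 Ω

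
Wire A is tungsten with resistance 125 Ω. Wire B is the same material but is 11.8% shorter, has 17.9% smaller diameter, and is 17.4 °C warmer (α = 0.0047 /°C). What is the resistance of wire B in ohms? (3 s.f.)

177 Ω

R ∝ ρL/d² with ρ ∝ (1+αΔT), so R_B/R_A = (1 − 11.8/100) × (1 − 17.9/100)⁻² × (1 + 0.0047×17.4)
= 0.882 × 1.484 × 1.082 = 1.415
R_B = 1.415 × 125 = 177 Ω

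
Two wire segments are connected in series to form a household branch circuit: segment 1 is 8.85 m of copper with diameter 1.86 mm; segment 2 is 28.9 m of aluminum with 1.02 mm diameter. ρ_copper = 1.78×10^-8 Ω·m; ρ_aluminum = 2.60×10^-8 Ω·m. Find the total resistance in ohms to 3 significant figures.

0.978 Ω

Segment 1: A = π(d/2)² = π(9.3000e-04 m)² = 2.717e-06 m²
R₁ = ρL/A = (1.78×10^-8)(8.85)/(2.717e-06) = 0.05798 Ω
Segment 2: A = π(d/2)² = π(5.1000e-04 m)² = 8.171e-07 m²
R₂ = (2.60×10^-8)(28.9)/(8.171e-07) = 0.9196 Ω
R = R₁ + R₂ = 0.978 Ω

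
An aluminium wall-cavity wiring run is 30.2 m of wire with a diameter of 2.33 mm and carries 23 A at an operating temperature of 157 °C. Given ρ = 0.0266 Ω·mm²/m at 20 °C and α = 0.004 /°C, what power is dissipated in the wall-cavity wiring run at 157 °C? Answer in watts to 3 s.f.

ρ = 0.0266 Ω·mm²/m = 2.66×10^-8 Ω·m
A = π(d/2)² = π(1.1650e-03 m)² = 4.264e-06 m²
R₍20₎ = ρL/A = (2.66×10^-8)(30.2)/(4.264e-06) = 0.1884 Ω
R₍157₎ = R₍20₎(1 + αΔT) = 0.1884 × (1 + 0.004×137) = 0.2916 Ω
P = I²R = (23)² × 0.2916 = 154 W

154 W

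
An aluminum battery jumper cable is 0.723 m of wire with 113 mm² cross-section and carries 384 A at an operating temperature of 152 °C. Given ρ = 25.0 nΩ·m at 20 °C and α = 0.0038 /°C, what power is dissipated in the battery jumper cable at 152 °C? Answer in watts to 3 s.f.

35.4 W

ρ = 25.0 nΩ·m = 2.50×10^-8 Ω·m
A = 113 mm² = 1.130e-04 m²
R₍20₎ = ρL/A = (2.50×10^-8)(0.723)/(1.130e-04) = 1.600×10^-4 Ω
R₍152₎ = R₍20₎(1 + αΔT) = 1.600×10^-4 × (1 + 0.0038×132) = 2.402×10^-4 Ω
P = I²R = (384)² × 2.402×10^-4 = 35.4 W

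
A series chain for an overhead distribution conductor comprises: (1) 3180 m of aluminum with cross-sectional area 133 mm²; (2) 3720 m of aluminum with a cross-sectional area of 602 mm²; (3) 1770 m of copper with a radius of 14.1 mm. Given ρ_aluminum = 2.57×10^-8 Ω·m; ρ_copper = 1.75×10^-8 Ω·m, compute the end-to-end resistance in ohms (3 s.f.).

0.823 Ω

Seg 1: A = 133 mm² = 1.330e-04 m²
R_1 = (2.57×10^-8)(3180)/(1.330e-04) = 0.6145 Ω
Seg 2: A = 602 mm² = 6.020e-04 m²
R_2 = (2.57×10^-8)(3720)/(6.020e-04) = 0.1588 Ω
Seg 3: A = πr² = π(1.4100e-02 m)² = 6.246e-04 m²
R_3 = (1.75×10^-8)(1770)/(6.246e-04) = 0.04959 Ω
R_total = R_1 + R_2 + R_3 = 0.823 Ω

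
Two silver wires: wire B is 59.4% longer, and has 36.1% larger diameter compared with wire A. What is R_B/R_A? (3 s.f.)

0.861

R ∝ L/d², so R_B/R_A = (1 + 59.4/100) × (1 + 36.1/100)⁻²
= 1.594 × 0.5399 = 0.861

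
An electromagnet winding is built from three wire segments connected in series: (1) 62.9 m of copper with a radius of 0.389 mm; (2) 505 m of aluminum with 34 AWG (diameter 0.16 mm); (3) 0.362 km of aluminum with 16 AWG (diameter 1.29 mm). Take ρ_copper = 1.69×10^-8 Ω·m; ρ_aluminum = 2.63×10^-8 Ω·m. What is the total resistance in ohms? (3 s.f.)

670 Ω

Seg 1: A = πr² = π(3.8900e-04 m)² = 4.754e-07 m²
R_1 = (1.69×10^-8)(62.9)/(4.754e-07) = 2.236 Ω
Seg 2: A = π(0.16/2 mm)² = π(8.0000e-05 m)² = 2.011e-08 m²
R_2 = (2.63×10^-8)(505)/(2.011e-08) = 660.6 Ω
Seg 3: A = π(1.29/2 mm)² = π(6.4500e-04 m)² = 1.307e-06 m²
R_3 = (2.63×10^-8)(362)/(1.307e-06) = 7.284 Ω
R_total = R_1 + R_2 + R_3 = 670 Ω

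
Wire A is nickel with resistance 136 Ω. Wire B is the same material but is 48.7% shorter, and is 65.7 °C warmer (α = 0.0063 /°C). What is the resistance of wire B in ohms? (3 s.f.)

R ∝ ρL/d² with ρ ∝ (1+αΔT), so R_B/R_A = (1 − 48.7/100) × (1 + 0.0063×65.7)
= 0.513 × 1.414 = 0.7253
R_B = 0.7253 × 136 = 98.6 Ω

98.6 Ω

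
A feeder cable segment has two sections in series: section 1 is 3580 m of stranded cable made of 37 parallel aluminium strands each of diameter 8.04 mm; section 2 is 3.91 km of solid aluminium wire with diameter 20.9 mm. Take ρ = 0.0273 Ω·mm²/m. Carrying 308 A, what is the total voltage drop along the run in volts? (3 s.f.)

ρ = 0.0273 Ω·mm²/m = 2.73×10^-8 Ω·m
Section 1: A_strand = π(4.0200e-03)² = 5.077e-05 m²; R₁ = ρL/(N·A_s) = (2.73×10^-8)(3580)/(37×5.077e-05) = 0.05203 Ω
Section 2: A = π(d/2)² = π(1.0450e-02 m)² = 3.431e-04 m²
R₂ = (2.73×10^-8)(3910)/(3.431e-04) = 0.3111 Ω
R = R₁ + R₂ = 0.3632 Ω
V = IR = 308 × 0.3632 = 112 V

112 V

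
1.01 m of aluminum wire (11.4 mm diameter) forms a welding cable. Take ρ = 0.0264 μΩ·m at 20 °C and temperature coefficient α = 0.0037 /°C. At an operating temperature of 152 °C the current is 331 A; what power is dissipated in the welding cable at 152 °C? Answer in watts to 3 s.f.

ρ = 0.0264 μΩ·m = 2.64×10^-8 Ω·m
A = π(d/2)² = π(5.7000e-03 m)² = 1.021e-04 m²
R₍20₎ = ρL/A = (2.64×10^-8)(1.01)/(1.021e-04) = 2.612×10^-4 Ω
R₍152₎ = R₍20₎(1 + αΔT) = 2.612×10^-4 × (1 + 0.0037×132) = 3.888×10^-4 Ω
P = I²R = (331)² × 3.888×10^-4 = 42.6 W

42.6 W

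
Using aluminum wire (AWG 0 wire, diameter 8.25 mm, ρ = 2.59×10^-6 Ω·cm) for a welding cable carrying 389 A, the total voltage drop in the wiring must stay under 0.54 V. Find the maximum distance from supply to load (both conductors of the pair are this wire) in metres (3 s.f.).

1.43 m

ρ = 2.59×10^-6 Ω·cm = 2.59×10^-8 Ω·m
A = π(8.25/2 mm)² = π(4.1250e-03 m)² = 5.346e-05 m²
L_max = V_max·A/(2·ρI) = (0.54)(5.346e-05)/(2×2.59×10^-8×389) = 1.43 m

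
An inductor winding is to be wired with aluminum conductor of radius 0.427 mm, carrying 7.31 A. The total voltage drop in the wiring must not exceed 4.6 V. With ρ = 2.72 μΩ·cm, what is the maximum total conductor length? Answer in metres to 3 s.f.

ρ = 2.72 μΩ·cm = 2.72×10^-8 Ω·m
A = πr² = π(4.2700e-04 m)² = 5.728e-07 m²
L_max = V_max·A/(1·ρI) = (4.6)(5.728e-07)/(2.72×10^-8×7.31) = 13.3 m

13.3 m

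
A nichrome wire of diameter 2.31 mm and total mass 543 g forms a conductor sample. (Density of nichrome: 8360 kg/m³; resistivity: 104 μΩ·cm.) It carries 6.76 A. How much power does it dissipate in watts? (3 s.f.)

176 W

ρ = 104 μΩ·cm = 1.04×10^-6 Ω·m
A = π(d/2)² = π(1.1550e-03 m)² = 4.1910e-06 m²
L = m/(density·A) = 0.543/(8360×4.1910e-06) = 15.5 m
R = ρL/A = (1.04×10^-6)(15.5)/(4.1910e-06) = 3.846 Ω
P = I²R = (6.76)² × 3.846 = 176 W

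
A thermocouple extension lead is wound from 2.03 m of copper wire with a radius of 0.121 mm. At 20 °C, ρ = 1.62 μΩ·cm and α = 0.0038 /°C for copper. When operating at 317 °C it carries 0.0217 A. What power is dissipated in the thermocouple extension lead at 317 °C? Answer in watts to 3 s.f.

ρ = 1.62 μΩ·cm = 1.62×10^-8 Ω·m
A = πr² = π(1.2100e-04 m)² = 4.600e-08 m²
R₍20₎ = ρL/A = (1.62×10^-8)(2.03)/(4.600e-08) = 0.715 Ω
R₍317₎ = R₍20₎(1 + αΔT) = 0.715 × (1 + 0.0038×297) = 1.522 Ω
P = I²R = (0.0217)² × 1.522 = 7.17×10^-4 W

7.17×10^-4 W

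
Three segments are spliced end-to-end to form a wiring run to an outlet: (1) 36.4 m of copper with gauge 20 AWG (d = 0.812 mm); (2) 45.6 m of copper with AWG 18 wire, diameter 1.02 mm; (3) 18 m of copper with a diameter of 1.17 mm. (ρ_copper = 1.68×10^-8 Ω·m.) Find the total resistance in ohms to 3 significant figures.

2.40 Ω

Seg 1: A = π(0.812/2 mm)² = π(4.0600e-04 m)² = 5.178e-07 m²
R_1 = (1.68×10^-8)(36.4)/(5.178e-07) = 1.181 Ω
Seg 2: A = π(1.02/2 mm)² = π(5.1000e-04 m)² = 8.171e-07 m²
R_2 = (1.68×10^-8)(45.6)/(8.171e-07) = 0.9375 Ω
Seg 3: A = π(d/2)² = π(5.8500e-04 m)² = 1.075e-06 m²
R_3 = (1.68×10^-8)(18)/(1.075e-06) = 0.2813 Ω
R_total = R_1 + R_2 + R_3 = 2.40 Ω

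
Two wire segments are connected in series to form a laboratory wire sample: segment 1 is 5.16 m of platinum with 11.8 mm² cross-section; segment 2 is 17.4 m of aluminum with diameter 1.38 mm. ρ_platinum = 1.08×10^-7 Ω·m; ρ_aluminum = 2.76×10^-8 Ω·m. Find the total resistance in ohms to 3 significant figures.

0.368 Ω

Segment 1: A = 11.8 mm² = 1.180e-05 m²
R₁ = ρL/A = (1.08×10^-7)(5.16)/(1.180e-05) = 0.04723 Ω
Segment 2: A = π(d/2)² = π(6.9000e-04 m)² = 1.496e-06 m²
R₂ = (2.76×10^-8)(17.4)/(1.496e-06) = 0.3211 Ω
R = R₁ + R₂ = 0.368 Ω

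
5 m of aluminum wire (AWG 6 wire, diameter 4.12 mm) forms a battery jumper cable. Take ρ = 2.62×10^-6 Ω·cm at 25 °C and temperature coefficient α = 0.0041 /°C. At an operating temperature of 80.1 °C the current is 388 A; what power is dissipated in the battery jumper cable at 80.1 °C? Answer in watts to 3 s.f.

1810 W

ρ = 2.62×10^-6 Ω·cm = 2.62×10^-8 Ω·m
A = π(4.12/2 mm)² = π(2.0600e-03 m)² = 1.333e-05 m²
R₍25₎ = ρL/A = (2.62×10^-8)(5)/(1.333e-05) = 0.009826 Ω
R₍80.1₎ = R₍25₎(1 + αΔT) = 0.009826 × (1 + 0.0041×55.1) = 0.01205 Ω
P = I²R = (388)² × 0.01205 = 1810 W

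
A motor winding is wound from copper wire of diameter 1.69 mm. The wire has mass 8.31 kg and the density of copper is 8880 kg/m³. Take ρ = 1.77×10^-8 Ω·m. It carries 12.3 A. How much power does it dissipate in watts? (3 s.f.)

A = π(d/2)² = π(8.4500e-04 m)² = 2.2432e-06 m²
L = m/(density·A) = 8.31/(8880×2.2432e-06) = 417.2 m
R = ρL/A = (1.77×10^-8)(417.2)/(2.2432e-06) = 3.292 Ω
P = I²R = (12.3)² × 3.292 = 498 W

498 W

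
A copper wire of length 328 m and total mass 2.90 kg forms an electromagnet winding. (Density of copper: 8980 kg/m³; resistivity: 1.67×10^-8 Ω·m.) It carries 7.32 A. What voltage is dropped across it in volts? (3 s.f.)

40.7 V

A = m/(density·L) = 2.9/(8980×328) = 9.8457e-07 m²
R = ρL/A = (1.67×10^-8)(328)/(9.8457e-07) = 5.563 Ω
V = IR = 7.32 × 5.563 = 40.7 V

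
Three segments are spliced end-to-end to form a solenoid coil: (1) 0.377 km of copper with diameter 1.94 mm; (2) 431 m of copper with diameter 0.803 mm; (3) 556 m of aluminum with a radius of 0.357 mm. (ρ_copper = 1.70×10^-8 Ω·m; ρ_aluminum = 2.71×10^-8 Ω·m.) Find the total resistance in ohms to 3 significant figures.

Seg 1: A = π(d/2)² = π(9.7000e-04 m)² = 2.956e-06 m²
R_1 = (1.70×10^-8)(377)/(2.956e-06) = 2.168 Ω
Seg 2: A = π(d/2)² = π(4.0150e-04 m)² = 5.064e-07 m²
R_2 = (1.70×10^-8)(431)/(5.064e-07) = 14.47 Ω
Seg 3: A = πr² = π(3.5700e-04 m)² = 4.004e-07 m²
R_3 = (2.71×10^-8)(556)/(4.004e-07) = 37.63 Ω
R_total = R_1 + R_2 + R_3 = 54.3 Ω

54.3 Ω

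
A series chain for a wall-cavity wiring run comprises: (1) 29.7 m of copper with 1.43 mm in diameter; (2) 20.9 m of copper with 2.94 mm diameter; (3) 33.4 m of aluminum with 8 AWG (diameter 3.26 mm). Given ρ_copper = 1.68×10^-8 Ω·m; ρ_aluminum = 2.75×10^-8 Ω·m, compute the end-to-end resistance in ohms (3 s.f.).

0.472 Ω

Seg 1: A = π(d/2)² = π(7.1500e-04 m)² = 1.606e-06 m²
R_1 = (1.68×10^-8)(29.7)/(1.606e-06) = 0.3107 Ω
Seg 2: A = π(d/2)² = π(1.4700e-03 m)² = 6.789e-06 m²
R_2 = (1.68×10^-8)(20.9)/(6.789e-06) = 0.05172 Ω
Seg 3: A = π(3.26/2 mm)² = π(1.6300e-03 m)² = 8.347e-06 m²
R_3 = (2.75×10^-8)(33.4)/(8.347e-06) = 0.11 Ω
R_total = R_1 + R_2 + R_3 = 0.472 Ω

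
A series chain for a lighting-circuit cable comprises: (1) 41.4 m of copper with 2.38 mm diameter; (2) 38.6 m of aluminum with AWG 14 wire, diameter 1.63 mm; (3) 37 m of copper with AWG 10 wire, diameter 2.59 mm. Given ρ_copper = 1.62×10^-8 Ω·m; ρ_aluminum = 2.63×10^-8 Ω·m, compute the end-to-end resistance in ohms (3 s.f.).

0.751 Ω

Seg 1: A = π(d/2)² = π(1.1900e-03 m)² = 4.449e-06 m²
R_1 = (1.62×10^-8)(41.4)/(4.449e-06) = 0.1508 Ω
Seg 2: A = π(1.63/2 mm)² = π(8.1500e-04 m)² = 2.087e-06 m²
R_2 = (2.63×10^-8)(38.6)/(2.087e-06) = 0.4865 Ω
Seg 3: A = π(2.59/2 mm)² = π(1.2950e-03 m)² = 5.269e-06 m²
R_3 = (1.62×10^-8)(37)/(5.269e-06) = 0.1138 Ω
R_total = R_1 + R_2 + R_3 = 0.751 Ω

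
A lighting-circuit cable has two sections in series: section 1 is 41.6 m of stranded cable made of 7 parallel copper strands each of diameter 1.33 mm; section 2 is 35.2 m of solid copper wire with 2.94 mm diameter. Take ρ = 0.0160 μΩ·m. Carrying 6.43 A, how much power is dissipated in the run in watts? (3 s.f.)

ρ = 0.0160 μΩ·m = 1.60×10^-8 Ω·m
Section 1: A_strand = π(6.6500e-04)² = 1.389e-06 m²; R₁ = ρL/(N·A_s) = (1.60×10^-8)(41.6)/(7×1.389e-06) = 0.06844 Ω
Section 2: A = π(d/2)² = π(1.4700e-03 m)² = 6.789e-06 m²
R₂ = (1.60×10^-8)(35.2)/(6.789e-06) = 0.08296 Ω
R = R₁ + R₂ = 0.1514 Ω
P = I²R = (6.43)² × 0.1514 = 6.26 W

6.26 W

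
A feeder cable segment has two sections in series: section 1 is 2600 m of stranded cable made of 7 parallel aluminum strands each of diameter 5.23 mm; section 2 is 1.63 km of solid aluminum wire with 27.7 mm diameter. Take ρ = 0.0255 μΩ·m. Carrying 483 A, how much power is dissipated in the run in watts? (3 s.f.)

ρ = 0.0255 μΩ·m = 2.55×10^-8 Ω·m
Section 1: A_strand = π(2.6150e-03)² = 2.148e-05 m²; R₁ = ρL/(N·A_s) = (2.55×10^-8)(2600)/(7×2.148e-05) = 0.4409 Ω
Section 2: A = π(d/2)² = π(1.3850e-02 m)² = 6.026e-04 m²
R₂ = (2.55×10^-8)(1630)/(6.026e-04) = 0.06897 Ω
R = R₁ + R₂ = 0.5099 Ω
P = I²R = (483)² × 0.5099 = 1.19×10^5 W

1.19×10^5 W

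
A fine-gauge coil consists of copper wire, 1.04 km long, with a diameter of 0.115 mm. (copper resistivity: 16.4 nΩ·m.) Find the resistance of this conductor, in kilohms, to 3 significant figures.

1.64 kΩ

ρ = 16.4 nΩ·m = 1.64×10^-8 Ω·m
A = π(d/2)² = π(5.7500e-05 m)² = 1.039e-08 m²
R = ρL/A = (1.64×10^-8)(1040 m)/(1.039e-08 m²) = 1.64 kΩ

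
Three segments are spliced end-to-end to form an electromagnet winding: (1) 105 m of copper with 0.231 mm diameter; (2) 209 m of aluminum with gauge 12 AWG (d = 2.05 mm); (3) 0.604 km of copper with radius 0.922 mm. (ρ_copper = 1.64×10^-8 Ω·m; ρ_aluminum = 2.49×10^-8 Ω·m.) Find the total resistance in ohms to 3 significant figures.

46.4 Ω

Seg 1: A = π(d/2)² = π(1.1550e-04 m)² = 4.191e-08 m²
R_1 = (1.64×10^-8)(105)/(4.191e-08) = 41.09 Ω
Seg 2: A = π(2.05/2 mm)² = π(1.0250e-03 m)² = 3.301e-06 m²
R_2 = (2.49×10^-8)(209)/(3.301e-06) = 1.577 Ω
Seg 3: A = πr² = π(9.2200e-04 m)² = 2.671e-06 m²
R_3 = (1.64×10^-8)(604)/(2.671e-06) = 3.709 Ω
R_total = R_1 + R_2 + R_3 = 46.4 Ω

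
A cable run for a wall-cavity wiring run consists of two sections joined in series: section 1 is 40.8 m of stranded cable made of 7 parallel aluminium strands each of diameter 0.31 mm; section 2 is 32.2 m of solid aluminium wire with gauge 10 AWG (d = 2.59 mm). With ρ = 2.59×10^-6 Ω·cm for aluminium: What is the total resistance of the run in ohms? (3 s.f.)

2.16 Ω

ρ = 2.59×10^-6 Ω·cm = 2.59×10^-8 Ω·m
Section 1: A_strand = π(1.5500e-04)² = 7.548e-08 m²; R₁ = ρL/(N·A_s) = (2.59×10^-8)(40.8)/(7×7.548e-08) = 2 Ω
Section 2: A = π(2.59/2 mm)² = π(1.2950e-03 m)² = 5.269e-06 m²
R₂ = (2.59×10^-8)(32.2)/(5.269e-06) = 0.1583 Ω
R = R₁ + R₂ = 2.16 Ω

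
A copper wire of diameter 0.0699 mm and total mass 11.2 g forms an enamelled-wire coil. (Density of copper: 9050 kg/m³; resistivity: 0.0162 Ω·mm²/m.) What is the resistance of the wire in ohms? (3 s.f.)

ρ = 0.0162 Ω·mm²/m = 1.62×10^-8 Ω·m
A = π(d/2)² = π(3.4950e-05 m)² = 3.8375e-09 m²
L = m/(density·A) = 0.0112/(9050×3.8375e-09) = 322.5 m
R = ρL/A = (1.62×10^-8)(322.5)/(3.8375e-09) = 1360 Ω

1360 Ω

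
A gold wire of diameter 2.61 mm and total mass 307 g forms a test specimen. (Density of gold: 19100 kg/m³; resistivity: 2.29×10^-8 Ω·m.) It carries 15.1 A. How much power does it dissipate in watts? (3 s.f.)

2.93 W

A = π(d/2)² = π(1.3050e-03 m)² = 5.3502e-06 m²
L = m/(density·A) = 0.307/(19100×5.3502e-06) = 3.004 m
R = ρL/A = (2.29×10^-8)(3.004)/(5.3502e-06) = 0.01286 Ω
P = I²R = (15.1)² × 0.01286 = 2.93 W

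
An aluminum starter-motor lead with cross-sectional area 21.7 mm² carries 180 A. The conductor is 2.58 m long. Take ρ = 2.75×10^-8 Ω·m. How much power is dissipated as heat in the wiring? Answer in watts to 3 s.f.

106 W

A = 21.7 mm² = 2.170e-05 m²
R = ρL/A = (2.75×10^-8)(2.58)/(2.170e-05) = 0.00327 Ω
P = I²R = (180)² × 0.00327 = 106 W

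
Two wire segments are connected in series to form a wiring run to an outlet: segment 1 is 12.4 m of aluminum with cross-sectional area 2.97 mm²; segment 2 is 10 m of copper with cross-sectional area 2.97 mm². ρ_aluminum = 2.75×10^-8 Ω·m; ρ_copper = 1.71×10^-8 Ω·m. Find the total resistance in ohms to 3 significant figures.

0.172 Ω

Segment 1: A = 2.97 mm² = 2.970e-06 m²
R₁ = ρL/A = (2.75×10^-8)(12.4)/(2.970e-06) = 0.1148 Ω
R₂ = (1.71×10^-8)(10)/(2.970e-06) = 0.05758 Ω
R = R₁ + R₂ = 0.172 Ω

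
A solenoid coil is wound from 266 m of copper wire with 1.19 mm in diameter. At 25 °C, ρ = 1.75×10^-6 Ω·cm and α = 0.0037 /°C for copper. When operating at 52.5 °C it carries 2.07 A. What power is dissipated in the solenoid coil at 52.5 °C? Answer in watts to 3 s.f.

19.8 W

ρ = 1.75×10^-6 Ω·cm = 1.75×10^-8 Ω·m
A = π(d/2)² = π(5.9500e-04 m)² = 1.112e-06 m²
R₍25₎ = ρL/A = (1.75×10^-8)(266)/(1.112e-06) = 4.185 Ω
R₍52.5₎ = R₍25₎(1 + αΔT) = 4.185 × (1 + 0.0037×27.5) = 4.611 Ω
P = I²R = (2.07)² × 4.611 = 19.8 W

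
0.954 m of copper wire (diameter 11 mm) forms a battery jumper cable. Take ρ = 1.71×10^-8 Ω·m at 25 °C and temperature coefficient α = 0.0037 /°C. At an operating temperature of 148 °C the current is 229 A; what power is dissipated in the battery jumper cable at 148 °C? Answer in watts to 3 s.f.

13.1 W

A = π(d/2)² = π(5.5000e-03 m)² = 9.503e-05 m²
R₍25₎ = ρL/A = (1.71×10^-8)(0.954)/(9.503e-05) = 1.717×10^-4 Ω
R₍148₎ = R₍25₎(1 + αΔT) = 1.717×10^-4 × (1 + 0.0037×123) = 2.498×10^-4 Ω
P = I²R = (229)² × 2.498×10^-4 = 13.1 W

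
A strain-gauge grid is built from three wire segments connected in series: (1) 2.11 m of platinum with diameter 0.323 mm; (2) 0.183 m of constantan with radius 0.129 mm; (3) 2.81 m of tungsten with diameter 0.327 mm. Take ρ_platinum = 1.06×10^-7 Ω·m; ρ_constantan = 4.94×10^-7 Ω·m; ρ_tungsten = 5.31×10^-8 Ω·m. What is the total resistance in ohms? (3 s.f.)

6.24 Ω

Seg 1: A = π(d/2)² = π(1.6150e-04 m)² = 8.194e-08 m²
R_1 = (1.06×10^-7)(2.11)/(8.194e-08) = 2.73 Ω
Seg 2: A = πr² = π(1.2900e-04 m)² = 5.228e-08 m²
R_2 = (4.94×10^-7)(0.183)/(5.228e-08) = 1.729 Ω
Seg 3: A = π(d/2)² = π(1.6350e-04 m)² = 8.398e-08 m²
R_3 = (5.31×10^-8)(2.81)/(8.398e-08) = 1.777 Ω
R_total = R_1 + R_2 + R_3 = 6.24 Ω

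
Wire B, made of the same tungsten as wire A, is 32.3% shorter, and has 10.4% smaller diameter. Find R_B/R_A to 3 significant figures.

R ∝ L/d², so R_B/R_A = (1 − 32.3/100) × (1 − 10.4/100)⁻²
= 0.677 × 1.246 = 0.843

0.843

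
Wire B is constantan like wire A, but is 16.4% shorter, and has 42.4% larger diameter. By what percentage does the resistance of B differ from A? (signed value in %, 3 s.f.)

R ∝ L/d², so R_B/R_A = (1 − 16.4/100) × (1 + 42.4/100)⁻²
= 0.836 × 0.4931 = 0.4123
(R_B − R_A)/R_A = 0.4123 − 1 = -58.8%

-58.8%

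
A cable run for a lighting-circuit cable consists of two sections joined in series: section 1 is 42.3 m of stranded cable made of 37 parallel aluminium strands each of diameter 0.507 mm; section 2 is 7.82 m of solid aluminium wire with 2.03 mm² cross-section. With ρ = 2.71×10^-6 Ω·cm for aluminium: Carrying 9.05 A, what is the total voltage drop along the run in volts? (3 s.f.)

ρ = 2.71×10^-6 Ω·cm = 2.71×10^-8 Ω·m
Section 1: A_strand = π(2.5350e-04)² = 2.019e-07 m²; R₁ = ρL/(N·A_s) = (2.71×10^-8)(42.3)/(37×2.019e-07) = 0.1535 Ω
Section 2: A = 2.03 mm² = 2.030e-06 m²
R₂ = (2.71×10^-8)(7.82)/(2.030e-06) = 0.1044 Ω
R = R₁ + R₂ = 0.2579 Ω
V = IR = 9.05 × 0.2579 = 2.33 V

2.33 V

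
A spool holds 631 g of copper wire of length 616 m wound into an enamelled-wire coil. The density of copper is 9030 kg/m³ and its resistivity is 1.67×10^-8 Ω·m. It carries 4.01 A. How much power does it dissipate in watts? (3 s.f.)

A = m/(density·L) = 0.631/(9030×616) = 1.1344e-07 m²
R = ρL/A = (1.67×10^-8)(616)/(1.1344e-07) = 90.69 Ω
P = I²R = (4.01)² × 90.69 = 1460 W

1460 W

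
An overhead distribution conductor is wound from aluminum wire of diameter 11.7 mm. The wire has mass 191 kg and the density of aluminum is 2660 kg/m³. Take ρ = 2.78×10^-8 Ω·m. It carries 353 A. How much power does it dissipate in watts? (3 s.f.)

21500 W

A = π(d/2)² = π(5.8500e-03 m)² = 1.0751e-04 m²
L = m/(density·A) = 191/(2660×1.0751e-04) = 667.9 m
R = ρL/A = (2.78×10^-8)(667.9)/(1.0751e-04) = 0.1727 Ω
P = I²R = (353)² × 0.1727 = 21500 W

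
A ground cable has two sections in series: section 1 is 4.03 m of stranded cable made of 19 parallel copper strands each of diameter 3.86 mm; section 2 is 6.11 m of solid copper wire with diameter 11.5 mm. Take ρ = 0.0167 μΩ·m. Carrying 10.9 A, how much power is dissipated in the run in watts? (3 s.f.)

ρ = 0.0167 μΩ·m = 1.67×10^-8 Ω·m
Section 1: A_strand = π(1.9300e-03)² = 1.170e-05 m²; R₁ = ρL/(N·A_s) = (1.67×10^-8)(4.03)/(19×1.170e-05) = 3.027×10^-4 Ω
Section 2: A = π(d/2)² = π(5.7500e-03 m)² = 1.039e-04 m²
R₂ = (1.67×10^-8)(6.11)/(1.039e-04) = 9.824×10^-4 Ω
R = R₁ + R₂ = 0.001285 Ω
P = I²R = (10.9)² × 0.001285 = 0.153 W

0.153 W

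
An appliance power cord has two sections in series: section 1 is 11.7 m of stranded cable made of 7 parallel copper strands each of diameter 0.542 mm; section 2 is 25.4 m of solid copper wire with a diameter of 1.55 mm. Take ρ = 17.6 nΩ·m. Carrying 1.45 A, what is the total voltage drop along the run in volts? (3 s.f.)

0.528 V

ρ = 17.6 nΩ·m = 1.76×10^-8 Ω·m
Section 1: A_strand = π(2.7100e-04)² = 2.307e-07 m²; R₁ = ρL/(N·A_s) = (1.76×10^-8)(11.7)/(7×2.307e-07) = 0.1275 Ω
Section 2: A = π(d/2)² = π(7.7500e-04 m)² = 1.887e-06 m²
R₂ = (1.76×10^-8)(25.4)/(1.887e-06) = 0.2369 Ω
R = R₁ + R₂ = 0.3644 Ω
V = IR = 1.45 × 0.3644 = 0.528 V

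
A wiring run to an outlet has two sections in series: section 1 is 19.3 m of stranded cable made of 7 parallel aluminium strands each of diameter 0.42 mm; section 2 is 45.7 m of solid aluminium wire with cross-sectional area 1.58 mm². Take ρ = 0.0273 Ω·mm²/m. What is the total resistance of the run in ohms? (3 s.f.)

1.33 Ω

ρ = 0.0273 Ω·mm²/m = 2.73×10^-8 Ω·m
Section 1: A_strand = π(2.1000e-04)² = 1.385e-07 m²; R₁ = ρL/(N·A_s) = (2.73×10^-8)(19.3)/(7×1.385e-07) = 0.5433 Ω
Section 2: A = 1.58 mm² = 1.580e-06 m²
R₂ = (2.73×10^-8)(45.7)/(1.580e-06) = 0.7896 Ω
R = R₁ + R₂ = 1.33 Ω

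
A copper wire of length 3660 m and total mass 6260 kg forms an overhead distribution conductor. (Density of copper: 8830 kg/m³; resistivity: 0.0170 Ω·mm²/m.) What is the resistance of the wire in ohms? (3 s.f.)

ρ = 0.0170 Ω·mm²/m = 1.70×10^-8 Ω·m
A = m/(density·L) = 6260/(8830×3660) = 1.9370e-04 m²
R = ρL/A = (1.70×10^-8)(3660)/(1.9370e-04) = 0.321 Ω

0.321 Ω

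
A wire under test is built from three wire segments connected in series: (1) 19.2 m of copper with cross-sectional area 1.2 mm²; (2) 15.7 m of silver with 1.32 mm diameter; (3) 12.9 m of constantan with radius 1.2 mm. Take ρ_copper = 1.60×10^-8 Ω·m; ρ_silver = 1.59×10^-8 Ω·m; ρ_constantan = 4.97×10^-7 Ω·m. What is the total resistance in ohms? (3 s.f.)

1.86 Ω

Seg 1: A = 1.2 mm² = 1.200e-06 m²
R_1 = (1.60×10^-8)(19.2)/(1.200e-06) = 0.256 Ω
Seg 2: A = π(d/2)² = π(6.6000e-04 m)² = 1.368e-06 m²
R_2 = (1.59×10^-8)(15.7)/(1.368e-06) = 0.1824 Ω
Seg 3: A = πr² = π(1.2000e-03 m)² = 4.524e-06 m²
R_3 = (4.97×10^-7)(12.9)/(4.524e-06) = 1.417 Ω
R_total = R_1 + R_2 + R_3 = 1.86 Ω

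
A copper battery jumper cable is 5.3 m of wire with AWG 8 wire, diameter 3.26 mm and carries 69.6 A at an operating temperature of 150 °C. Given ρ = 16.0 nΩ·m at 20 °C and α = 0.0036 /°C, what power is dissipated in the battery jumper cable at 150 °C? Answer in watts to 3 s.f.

ρ = 16.0 nΩ·m = 1.60×10^-8 Ω·m
A = π(3.26/2 mm)² = π(1.6300e-03 m)² = 8.347e-06 m²
R₍20₎ = ρL/A = (1.60×10^-8)(5.3)/(8.347e-06) = 0.01016 Ω
R₍150₎ = R₍20₎(1 + αΔT) = 0.01016 × (1 + 0.0036×130) = 0.01491 Ω
P = I²R = (69.6)² × 0.01491 = 72.2 W

72.2 W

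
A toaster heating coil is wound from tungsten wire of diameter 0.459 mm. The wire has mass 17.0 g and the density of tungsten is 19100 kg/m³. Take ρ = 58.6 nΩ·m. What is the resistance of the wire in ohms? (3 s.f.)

ρ = 58.6 nΩ·m = 5.86×10^-8 Ω·m
A = π(d/2)² = π(2.2950e-04 m)² = 1.6547e-07 m²
L = m/(density·A) = 0.017/(19100×1.6547e-07) = 5.379 m
R = ρL/A = (5.86×10^-8)(5.379)/(1.6547e-07) = 1.90 Ω

1.90 Ω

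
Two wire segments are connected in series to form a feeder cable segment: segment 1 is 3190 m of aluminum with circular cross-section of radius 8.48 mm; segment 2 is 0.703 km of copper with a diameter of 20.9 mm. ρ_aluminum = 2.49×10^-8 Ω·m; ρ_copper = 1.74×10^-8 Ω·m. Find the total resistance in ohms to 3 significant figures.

0.387 Ω

Segment 1: A = πr² = π(8.4800e-03 m)² = 2.259e-04 m²
R₁ = ρL/A = (2.49×10^-8)(3190)/(2.259e-04) = 0.3516 Ω
Segment 2: A = π(d/2)² = π(1.0450e-02 m)² = 3.431e-04 m²
R₂ = (1.74×10^-8)(703)/(3.431e-04) = 0.03566 Ω
R = R₁ + R₂ = 0.387 Ω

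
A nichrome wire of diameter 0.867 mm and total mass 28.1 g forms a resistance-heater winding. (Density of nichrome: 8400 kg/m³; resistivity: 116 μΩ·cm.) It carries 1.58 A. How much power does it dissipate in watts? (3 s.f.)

ρ = 116 μΩ·cm = 1.16×10^-6 Ω·m
A = π(d/2)² = π(4.3350e-04 m)² = 5.9038e-07 m²
L = m/(density·A) = 0.0281/(8400×5.9038e-07) = 5.666 m
R = ρL/A = (1.16×10^-6)(5.666)/(5.9038e-07) = 11.13 Ω
P = I²R = (1.58)² × 11.13 = 27.8 W

27.8 W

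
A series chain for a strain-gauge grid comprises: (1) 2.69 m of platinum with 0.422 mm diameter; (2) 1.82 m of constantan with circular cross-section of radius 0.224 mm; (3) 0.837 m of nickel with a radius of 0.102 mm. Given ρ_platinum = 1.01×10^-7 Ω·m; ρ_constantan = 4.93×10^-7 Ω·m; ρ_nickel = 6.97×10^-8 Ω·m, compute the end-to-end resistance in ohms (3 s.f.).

9.42 Ω

Seg 1: A = π(d/2)² = π(2.1100e-04 m)² = 1.399e-07 m²
R_1 = (1.01×10^-7)(2.69)/(1.399e-07) = 1.942 Ω
Seg 2: A = πr² = π(2.2400e-04 m)² = 1.576e-07 m²
R_2 = (4.93×10^-7)(1.82)/(1.576e-07) = 5.692 Ω
Seg 3: A = πr² = π(1.0200e-04 m)² = 3.269e-08 m²
R_3 = (6.97×10^-8)(0.837)/(3.269e-08) = 1.785 Ω
R_total = R_1 + R_2 + R_3 = 9.42 Ω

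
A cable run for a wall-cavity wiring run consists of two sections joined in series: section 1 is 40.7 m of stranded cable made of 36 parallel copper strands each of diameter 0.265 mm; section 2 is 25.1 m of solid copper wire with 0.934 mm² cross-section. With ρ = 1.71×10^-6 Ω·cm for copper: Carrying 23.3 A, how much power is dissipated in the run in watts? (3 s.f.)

ρ = 1.71×10^-6 Ω·cm = 1.71×10^-8 Ω·m
Section 1: A_strand = π(1.3250e-04)² = 5.515e-08 m²; R₁ = ρL/(N·A_s) = (1.71×10^-8)(40.7)/(36×5.515e-08) = 0.3505 Ω
Section 2: A = 0.934 mm² = 9.340e-07 m²
R₂ = (1.71×10^-8)(25.1)/(9.340e-07) = 0.4595 Ω
R = R₁ + R₂ = 0.8101 Ω
P = I²R = (23.3)² × 0.8101 = 440 W

440 W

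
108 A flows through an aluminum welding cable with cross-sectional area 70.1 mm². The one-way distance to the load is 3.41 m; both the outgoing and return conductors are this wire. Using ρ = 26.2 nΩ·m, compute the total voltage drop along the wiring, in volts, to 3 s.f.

ρ = 26.2 nΩ·m = 2.62×10^-8 Ω·m
A = 70.1 mm² = 7.010e-05 m²
Total conductor length (both ways) L = 2 × 3.41 = 6.82 m
R = ρL/A = (2.62×10^-8)(6.82)/(7.010e-05) = 0.002549 Ω
V = IR = 108 × 0.002549 = 0.275 V

0.275 V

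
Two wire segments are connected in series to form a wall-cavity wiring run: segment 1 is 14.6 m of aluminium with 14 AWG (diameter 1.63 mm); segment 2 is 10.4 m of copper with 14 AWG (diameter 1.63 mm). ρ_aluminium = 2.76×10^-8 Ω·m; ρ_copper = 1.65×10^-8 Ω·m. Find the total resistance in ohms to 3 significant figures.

Segment 1: A = π(1.63/2 mm)² = π(8.1500e-04 m)² = 2.087e-06 m²
R₁ = ρL/A = (2.76×10^-8)(14.6)/(2.087e-06) = 0.1931 Ω
R₂ = (1.65×10^-8)(10.4)/(2.087e-06) = 0.08223 Ω
R = R₁ + R₂ = 0.275 Ω

0.275 Ω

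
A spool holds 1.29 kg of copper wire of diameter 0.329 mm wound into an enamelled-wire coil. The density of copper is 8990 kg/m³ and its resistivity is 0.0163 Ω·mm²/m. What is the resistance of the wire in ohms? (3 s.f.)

324 Ω

ρ = 0.0163 Ω·mm²/m = 1.63×10^-8 Ω·m
A = π(d/2)² = π(1.6450e-04 m)² = 8.5012e-08 m²
L = m/(density·A) = 1.29/(8990×8.5012e-08) = 1688 m
R = ρL/A = (1.63×10^-8)(1688)/(8.5012e-08) = 324 Ω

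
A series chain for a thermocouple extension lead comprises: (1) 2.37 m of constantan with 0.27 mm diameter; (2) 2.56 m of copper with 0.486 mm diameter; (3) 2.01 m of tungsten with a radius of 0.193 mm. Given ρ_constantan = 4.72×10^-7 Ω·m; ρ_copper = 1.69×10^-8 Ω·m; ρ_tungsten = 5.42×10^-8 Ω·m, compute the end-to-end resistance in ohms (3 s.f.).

20.7 Ω

Seg 1: A = π(d/2)² = π(1.3500e-04 m)² = 5.726e-08 m²
R_1 = (4.72×10^-7)(2.37)/(5.726e-08) = 19.54 Ω
Seg 2: A = π(d/2)² = π(2.4300e-04 m)² = 1.855e-07 m²
R_2 = (1.69×10^-8)(2.56)/(1.855e-07) = 0.2332 Ω
Seg 3: A = πr² = π(1.9300e-04 m)² = 1.170e-07 m²
R_3 = (5.42×10^-8)(2.01)/(1.170e-07) = 0.931 Ω
R_total = R_1 + R_2 + R_3 = 20.7 Ω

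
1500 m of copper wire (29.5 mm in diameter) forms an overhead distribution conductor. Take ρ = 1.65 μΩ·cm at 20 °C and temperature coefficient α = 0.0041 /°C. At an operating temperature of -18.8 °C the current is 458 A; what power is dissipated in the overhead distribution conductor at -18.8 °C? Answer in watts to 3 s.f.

6390 W

ρ = 1.65 μΩ·cm = 1.65×10^-8 Ω·m
A = π(d/2)² = π(1.4750e-02 m)² = 6.835e-04 m²
R₍20₎ = ρL/A = (1.65×10^-8)(1500)/(6.835e-04) = 0.03621 Ω
R₍-18.8₎ = R₍20₎(1 + αΔT) = 0.03621 × (1 + 0.0041×-38.8) = 0.03045 Ω
P = I²R = (458)² × 0.03045 = 6390 W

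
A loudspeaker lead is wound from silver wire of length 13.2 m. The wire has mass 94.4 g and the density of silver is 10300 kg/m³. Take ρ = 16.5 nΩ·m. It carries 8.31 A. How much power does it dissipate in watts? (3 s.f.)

21.7 W

ρ = 16.5 nΩ·m = 1.65×10^-8 Ω·m
A = m/(density·L) = 0.0944/(10300×13.2) = 6.9432e-07 m²
R = ρL/A = (1.65×10^-8)(13.2)/(6.9432e-07) = 0.3137 Ω
P = I²R = (8.31)² × 0.3137 = 21.7 W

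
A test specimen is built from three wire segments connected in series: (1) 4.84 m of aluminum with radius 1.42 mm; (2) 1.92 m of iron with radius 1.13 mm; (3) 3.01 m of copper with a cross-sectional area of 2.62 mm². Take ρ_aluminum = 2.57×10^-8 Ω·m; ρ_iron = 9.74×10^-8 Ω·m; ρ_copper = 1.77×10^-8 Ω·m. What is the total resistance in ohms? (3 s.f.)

0.0866 Ω

Seg 1: A = πr² = π(1.4200e-03 m)² = 6.335e-06 m²
R_1 = (2.57×10^-8)(4.84)/(6.335e-06) = 0.01964 Ω
Seg 2: A = πr² = π(1.1300e-03 m)² = 4.011e-06 m²
R_2 = (9.74×10^-8)(1.92)/(4.011e-06) = 0.04662 Ω
Seg 3: A = 2.62 mm² = 2.620e-06 m²
R_3 = (1.77×10^-8)(3.01)/(2.620e-06) = 0.02033 Ω
R_total = R_1 + R_2 + R_3 = 0.0866 Ω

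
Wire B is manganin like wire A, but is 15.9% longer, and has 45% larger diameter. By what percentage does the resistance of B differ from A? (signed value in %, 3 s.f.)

R ∝ L/d², so R_B/R_A = (1 + 15.9/100) × (1 + 45/100)⁻²
= 1.159 × 0.4756 = 0.5513
(R_B − R_A)/R_A = 0.5513 − 1 = -44.9%

-44.9%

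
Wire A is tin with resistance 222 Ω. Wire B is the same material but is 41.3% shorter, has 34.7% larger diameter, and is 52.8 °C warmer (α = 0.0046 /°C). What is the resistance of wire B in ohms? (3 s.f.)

89.3 Ω

R ∝ ρL/d² with ρ ∝ (1+αΔT), so R_B/R_A = (1 − 41.3/100) × (1 + 34.7/100)⁻² × (1 + 0.0046×52.8)
= 0.587 × 0.5511 × 1.243 = 0.4021
R_B = 0.4021 × 222 = 89.3 Ω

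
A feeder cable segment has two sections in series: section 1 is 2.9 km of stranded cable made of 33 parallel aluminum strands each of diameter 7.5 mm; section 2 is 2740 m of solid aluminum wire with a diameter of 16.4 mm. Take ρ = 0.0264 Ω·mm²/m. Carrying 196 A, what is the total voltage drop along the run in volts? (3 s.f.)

77.4 V

ρ = 0.0264 Ω·mm²/m = 2.64×10^-8 Ω·m
Section 1: A_strand = π(3.7500e-03)² = 4.418e-05 m²; R₁ = ρL/(N·A_s) = (2.64×10^-8)(2900)/(33×4.418e-05) = 0.05251 Ω
Section 2: A = π(d/2)² = π(8.2000e-03 m)² = 2.112e-04 m²
R₂ = (2.64×10^-8)(2740)/(2.112e-04) = 0.3424 Ω
R = R₁ + R₂ = 0.3949 Ω
V = IR = 196 × 0.3949 = 77.4 V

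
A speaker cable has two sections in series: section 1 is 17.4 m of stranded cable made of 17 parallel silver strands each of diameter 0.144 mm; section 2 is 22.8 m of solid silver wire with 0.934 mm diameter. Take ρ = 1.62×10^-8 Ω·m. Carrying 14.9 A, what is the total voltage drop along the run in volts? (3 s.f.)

23.2 V

Section 1: A_strand = π(7.2000e-05)² = 1.629e-08 m²; R₁ = ρL/(N·A_s) = (1.62×10^-8)(17.4)/(17×1.629e-08) = 1.018 Ω
Section 2: A = π(d/2)² = π(4.6700e-04 m)² = 6.851e-07 m²
R₂ = (1.62×10^-8)(22.8)/(6.851e-07) = 0.5391 Ω
R = R₁ + R₂ = 1.557 Ω
V = IR = 14.9 × 1.557 = 23.2 V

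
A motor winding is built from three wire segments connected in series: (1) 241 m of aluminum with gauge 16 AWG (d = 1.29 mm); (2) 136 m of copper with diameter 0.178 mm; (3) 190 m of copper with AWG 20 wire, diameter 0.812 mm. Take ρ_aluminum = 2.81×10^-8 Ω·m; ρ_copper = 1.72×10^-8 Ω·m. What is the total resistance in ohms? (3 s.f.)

Seg 1: A = π(1.29/2 mm)² = π(6.4500e-04 m)² = 1.307e-06 m²
R_1 = (2.81×10^-8)(241)/(1.307e-06) = 5.181 Ω
Seg 2: A = π(d/2)² = π(8.9000e-05 m)² = 2.488e-08 m²
R_2 = (1.72×10^-8)(136)/(2.488e-08) = 94 Ω
Seg 3: A = π(0.812/2 mm)² = π(4.0600e-04 m)² = 5.178e-07 m²
R_3 = (1.72×10^-8)(190)/(5.178e-07) = 6.311 Ω
R_total = R_1 + R_2 + R_3 = 105 Ω

105 Ω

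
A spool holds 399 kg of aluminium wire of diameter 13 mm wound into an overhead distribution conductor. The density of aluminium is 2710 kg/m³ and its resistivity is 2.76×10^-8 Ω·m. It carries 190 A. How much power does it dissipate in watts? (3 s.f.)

8330 W

A = π(d/2)² = π(6.5000e-03 m)² = 1.3273e-04 m²
L = m/(density·A) = 399/(2710×1.3273e-04) = 1109 m
R = ρL/A = (2.76×10^-8)(1109)/(1.3273e-04) = 0.2307 Ω
P = I²R = (190)² × 0.2307 = 8330 W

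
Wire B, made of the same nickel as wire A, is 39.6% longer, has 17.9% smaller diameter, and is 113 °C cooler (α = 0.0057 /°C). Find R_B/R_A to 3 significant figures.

R ∝ ρL/d² with ρ ∝ (1+αΔT), so R_B/R_A = (1 + 39.6/100) × (1 − 17.9/100)⁻² × (1 − 0.0057×113)
= 1.396 × 1.484 × 0.3559 = 0.737

0.737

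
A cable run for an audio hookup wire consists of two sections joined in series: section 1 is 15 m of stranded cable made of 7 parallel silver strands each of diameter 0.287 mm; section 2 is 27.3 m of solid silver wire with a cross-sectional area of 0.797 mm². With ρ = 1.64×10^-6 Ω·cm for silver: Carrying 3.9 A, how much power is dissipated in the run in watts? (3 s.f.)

16.8 W

ρ = 1.64×10^-6 Ω·cm = 1.64×10^-8 Ω·m
Section 1: A_strand = π(1.4350e-04)² = 6.469e-08 m²; R₁ = ρL/(N·A_s) = (1.64×10^-8)(15)/(7×6.469e-08) = 0.5432 Ω
Section 2: A = 0.797 mm² = 7.970e-07 m²
R₂ = (1.64×10^-8)(27.3)/(7.970e-07) = 0.5618 Ω
R = R₁ + R₂ = 1.105 Ω
P = I²R = (3.9)² × 1.105 = 16.8 W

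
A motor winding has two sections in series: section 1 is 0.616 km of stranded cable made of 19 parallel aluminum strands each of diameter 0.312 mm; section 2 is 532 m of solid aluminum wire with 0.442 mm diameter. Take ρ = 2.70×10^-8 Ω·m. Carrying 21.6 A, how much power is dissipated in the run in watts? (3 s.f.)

Section 1: A_strand = π(1.5600e-04)² = 7.645e-08 m²; R₁ = ρL/(N·A_s) = (2.70×10^-8)(616)/(19×7.645e-08) = 11.45 Ω
Section 2: A = π(d/2)² = π(2.2100e-04 m)² = 1.534e-07 m²
R₂ = (2.70×10^-8)(532)/(1.534e-07) = 93.61 Ω
R = R₁ + R₂ = 105.1 Ω
P = I²R = (21.6)² × 105.1 = 49000 W

49000 W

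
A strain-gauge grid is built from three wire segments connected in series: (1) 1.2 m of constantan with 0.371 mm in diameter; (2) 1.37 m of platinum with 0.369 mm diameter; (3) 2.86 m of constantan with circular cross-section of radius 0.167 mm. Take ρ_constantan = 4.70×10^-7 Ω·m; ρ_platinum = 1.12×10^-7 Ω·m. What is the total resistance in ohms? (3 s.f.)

Seg 1: A = π(d/2)² = π(1.8550e-04 m)² = 1.081e-07 m²
R_1 = (4.70×10^-7)(1.2)/(1.081e-07) = 5.217 Ω
Seg 2: A = π(d/2)² = π(1.8450e-04 m)² = 1.069e-07 m²
R_2 = (1.12×10^-7)(1.37)/(1.069e-07) = 1.435 Ω
Seg 3: A = πr² = π(1.6700e-04 m)² = 8.762e-08 m²
R_3 = (4.70×10^-7)(2.86)/(8.762e-08) = 15.34 Ω
R_total = R_1 + R_2 + R_3 = 22.0 Ω

22.0 Ω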